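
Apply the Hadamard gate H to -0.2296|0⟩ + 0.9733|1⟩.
0.5259|0⟩ - 0.8506|1⟩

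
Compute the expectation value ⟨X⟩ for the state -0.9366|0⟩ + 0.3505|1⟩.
-0.6566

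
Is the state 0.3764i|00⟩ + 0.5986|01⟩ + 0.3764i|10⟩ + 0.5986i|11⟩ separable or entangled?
Entangled

Writing the state as a|00⟩ + b|01⟩ + c|10⟩ + d|11⟩, it is a product state iff ad − bc = 0.
Here (a, b, c, d) = (0.3764i, 0.5986, 0.3764i, 0.5986i): ad − bc = (0.3764i)(0.5986i) − (0.5986)(0.3764i) = (-0.2253 - 0.2253i) ≠ 0, so the state is entangled.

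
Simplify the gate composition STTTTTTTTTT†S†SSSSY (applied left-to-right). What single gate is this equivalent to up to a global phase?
Y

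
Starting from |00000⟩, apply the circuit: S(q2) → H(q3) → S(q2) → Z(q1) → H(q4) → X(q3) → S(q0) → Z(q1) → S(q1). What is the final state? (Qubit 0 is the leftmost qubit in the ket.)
1/2|00000⟩ + 1/2|00001⟩ + 1/2|00010⟩ + 1/2|00011⟩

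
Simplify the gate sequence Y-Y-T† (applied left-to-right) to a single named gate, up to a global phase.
T†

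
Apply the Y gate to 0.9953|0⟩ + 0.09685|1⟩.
-0.09685i|0⟩ + 0.9953i|1⟩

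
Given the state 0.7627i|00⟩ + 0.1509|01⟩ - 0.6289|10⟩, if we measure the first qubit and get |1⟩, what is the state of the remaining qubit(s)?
-|0⟩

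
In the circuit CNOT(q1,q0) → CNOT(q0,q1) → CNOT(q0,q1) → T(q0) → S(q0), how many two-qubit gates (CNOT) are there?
3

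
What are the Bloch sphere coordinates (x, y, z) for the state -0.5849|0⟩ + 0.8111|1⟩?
(-0.9488, 0, -0.3158)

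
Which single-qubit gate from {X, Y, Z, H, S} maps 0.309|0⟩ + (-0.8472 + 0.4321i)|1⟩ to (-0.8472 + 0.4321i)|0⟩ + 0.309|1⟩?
X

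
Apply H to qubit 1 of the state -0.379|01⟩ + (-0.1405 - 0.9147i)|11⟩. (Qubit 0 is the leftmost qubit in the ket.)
-0.268|00⟩ + 0.268|01⟩ + (-0.09935 - 0.6468i)|10⟩ + (0.09935 + 0.6468i)|11⟩

H on qubit 1 mixes each pair of kets that differ only in qubit 1: amplitudes (a, b) of (|…0…⟩, |…1…⟩) become ((a + b)/√2, (a − b)/√2). Kets absent from the input have amplitude 0.
(|00⟩, |01⟩): (a, b) = (0, -0.379) → (-0.268, 0.268)
(|10⟩, |11⟩): (a, b) = (0, (-0.1405 - 0.9147i)) → ((-0.09935 - 0.6468i), (0.09935 + 0.6468i))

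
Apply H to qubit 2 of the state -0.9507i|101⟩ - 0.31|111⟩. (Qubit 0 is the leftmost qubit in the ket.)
-0.6722i|100⟩ + 0.6722i|101⟩ - 0.2192|110⟩ + 0.2192|111⟩

H on qubit 2 mixes each pair of kets that differ only in qubit 2: amplitudes (a, b) of (|…0…⟩, |…1…⟩) become ((a + b)/√2, (a − b)/√2). Kets absent from the input have amplitude 0.
(|100⟩, |101⟩): (a, b) = (0, -0.9507i) → (-0.6722i, 0.6722i)
(|110⟩, |111⟩): (a, b) = (0, -0.31) → (-0.2192, 0.2192)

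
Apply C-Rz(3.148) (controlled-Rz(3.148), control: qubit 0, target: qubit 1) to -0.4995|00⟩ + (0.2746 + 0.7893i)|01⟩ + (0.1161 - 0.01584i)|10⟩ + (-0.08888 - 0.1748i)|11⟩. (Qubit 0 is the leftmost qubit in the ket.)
-0.4995|00⟩ + (0.2746 + 0.7893i)|01⟩ + (-0.01621 - 0.116i)|10⟩ + (0.1751 - 0.08832i)|11⟩

C-Rz(3.148) leaves the control-|0⟩ kets |00⟩, |01⟩ unchanged and applies Rz(3.148) to qubit 1 on the control-|1⟩ pair (|10⟩, |11⟩).
Rz(3.148) = [[e^(−iθ/2), 0], [0, e^(iθ/2)]] with e^(±iθ/2) = cos(θ/2) ± i·sin(θ/2); θ = 3.148, cos(θ/2) ≈ -0.00320367, sin(θ/2) ≈ 0.999995.
With a = amp(|10⟩) = (0.1161 - 0.01584i) and b = amp(|11⟩) = (-0.08888 - 0.1748i):
new amp(|10⟩) = (-0.00320367 - 0.999995i)·a = (-0.01621 - 0.116i)
new amp(|11⟩) = (-0.00320367 + 0.999995i)·b = (0.1751 - 0.08832i)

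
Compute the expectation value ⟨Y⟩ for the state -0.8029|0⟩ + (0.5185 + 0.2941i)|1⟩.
-0.4723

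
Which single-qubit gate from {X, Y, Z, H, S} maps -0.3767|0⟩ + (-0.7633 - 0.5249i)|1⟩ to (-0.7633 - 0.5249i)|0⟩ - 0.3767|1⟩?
X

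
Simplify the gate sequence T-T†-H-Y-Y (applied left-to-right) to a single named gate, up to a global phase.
H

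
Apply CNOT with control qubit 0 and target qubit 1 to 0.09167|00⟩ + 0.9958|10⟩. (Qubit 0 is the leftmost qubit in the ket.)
0.09167|00⟩ + 0.9958|11⟩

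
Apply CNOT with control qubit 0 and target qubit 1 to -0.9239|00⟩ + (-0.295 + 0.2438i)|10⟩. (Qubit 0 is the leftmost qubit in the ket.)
-0.9239|00⟩ + (-0.295 + 0.2438i)|11⟩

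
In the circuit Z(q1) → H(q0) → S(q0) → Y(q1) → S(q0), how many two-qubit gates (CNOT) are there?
0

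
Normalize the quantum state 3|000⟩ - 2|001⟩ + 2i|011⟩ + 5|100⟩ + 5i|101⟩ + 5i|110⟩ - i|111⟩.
0.3111|000⟩ - 0.2074|001⟩ + 0.2074i|011⟩ + 0.5185|100⟩ + 0.5185i|101⟩ + 0.5185i|110⟩ - 0.1037i|111⟩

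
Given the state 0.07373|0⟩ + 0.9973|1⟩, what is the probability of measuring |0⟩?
0.005436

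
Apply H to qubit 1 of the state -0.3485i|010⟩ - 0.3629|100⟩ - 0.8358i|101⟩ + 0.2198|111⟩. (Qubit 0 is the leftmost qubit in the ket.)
-0.2464i|000⟩ + 0.2464i|010⟩ - 0.2566|100⟩ + (0.1554 - 0.591i)|101⟩ - 0.2566|110⟩ + (-0.1554 - 0.591i)|111⟩

H on qubit 1 mixes each pair of kets that differ only in qubit 1: amplitudes (a, b) of (|…0…⟩, |…1…⟩) become ((a + b)/√2, (a − b)/√2). Kets absent from the input have amplitude 0.
(|000⟩, |010⟩): (a, b) = (0, -0.3485i) → (-0.2464i, 0.2464i)
(|100⟩, |110⟩): (a, b) = (-0.3629, 0) → (-0.2566, -0.2566)
(|101⟩, |111⟩): (a, b) = (-0.8358i, 0.2198) → ((0.1554 - 0.591i), (-0.1554 - 0.591i))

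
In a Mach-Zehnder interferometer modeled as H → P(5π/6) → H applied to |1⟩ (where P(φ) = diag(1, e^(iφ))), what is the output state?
(0.933 - 0.25i)|0⟩ + (0.06699 + 0.25i)|1⟩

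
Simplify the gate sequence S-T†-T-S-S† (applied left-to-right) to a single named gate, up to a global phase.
S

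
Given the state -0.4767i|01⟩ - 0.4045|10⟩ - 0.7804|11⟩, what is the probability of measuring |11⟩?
0.609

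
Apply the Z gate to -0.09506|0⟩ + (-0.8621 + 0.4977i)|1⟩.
-0.09506|0⟩ + (0.8621 - 0.4977i)|1⟩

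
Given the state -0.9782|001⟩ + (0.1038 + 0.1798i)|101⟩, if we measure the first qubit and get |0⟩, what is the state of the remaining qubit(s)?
-|01⟩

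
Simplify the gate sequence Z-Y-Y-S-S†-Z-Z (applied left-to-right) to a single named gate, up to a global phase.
Z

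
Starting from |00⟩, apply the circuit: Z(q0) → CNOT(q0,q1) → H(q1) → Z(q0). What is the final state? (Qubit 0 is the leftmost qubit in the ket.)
1/√2|00⟩ + 1/√2|01⟩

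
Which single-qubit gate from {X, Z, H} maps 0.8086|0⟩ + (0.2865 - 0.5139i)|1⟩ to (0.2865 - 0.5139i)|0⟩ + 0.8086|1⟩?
X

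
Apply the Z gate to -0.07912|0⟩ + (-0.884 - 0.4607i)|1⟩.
-0.07912|0⟩ + (0.884 + 0.4607i)|1⟩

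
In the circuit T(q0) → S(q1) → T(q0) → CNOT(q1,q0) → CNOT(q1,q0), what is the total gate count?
5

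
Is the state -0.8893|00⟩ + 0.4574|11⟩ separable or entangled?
Entangled

Writing the state as a|00⟩ + b|01⟩ + c|10⟩ + d|11⟩, it is a product state iff ad − bc = 0.
Here (a, b, c, d) = (-0.8893, 0, 0, 0.4574): ad − bc = (-0.8893)(0.4574) − (0)(0) = -0.4068 ≠ 0, so the state is entangled.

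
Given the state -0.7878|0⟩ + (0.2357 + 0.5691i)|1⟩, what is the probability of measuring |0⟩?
0.6206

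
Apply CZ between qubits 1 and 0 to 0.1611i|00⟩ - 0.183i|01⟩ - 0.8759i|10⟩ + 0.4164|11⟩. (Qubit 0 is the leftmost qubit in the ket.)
0.1611i|00⟩ - 0.183i|01⟩ - 0.8759i|10⟩ - 0.4164|11⟩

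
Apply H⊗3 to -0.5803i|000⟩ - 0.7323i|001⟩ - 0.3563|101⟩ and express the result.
(-0.126 - 0.4641i)|000⟩ + (0.126 + 0.05374i)|001⟩ + (-0.126 - 0.4641i)|010⟩ + (0.126 + 0.05374i)|011⟩ + (0.126 - 0.4641i)|100⟩ + (-0.126 + 0.05374i)|101⟩ + (0.126 - 0.4641i)|110⟩ + (-0.126 + 0.05374i)|111⟩

H⊗3 gives amp(|y⟩) = (1/2√2) Σ_x (−1)^(x·y) amp(|x⟩), where x·y is the number of positions in which both x and y have a 1.
|000⟩: (-0.5803i - 0.7323i - 0.3563)/(2√2) = (-0.126 - 0.4641i)
|001⟩: (-0.5803i + 0.7323i + 0.3563)/(2√2) = (0.126 + 0.05374i)
|010⟩: (-0.5803i - 0.7323i - 0.3563)/(2√2) = (-0.126 - 0.4641i)
|011⟩: (-0.5803i + 0.7323i + 0.3563)/(2√2) = (0.126 + 0.05374i)
|100⟩: (-0.5803i - 0.7323i + 0.3563)/(2√2) = (0.126 - 0.4641i)
|101⟩: (-0.5803i + 0.7323i - 0.3563)/(2√2) = (-0.126 + 0.05374i)
|110⟩: (-0.5803i - 0.7323i + 0.3563)/(2√2) = (0.126 - 0.4641i)
|111⟩: (-0.5803i + 0.7323i - 0.3563)/(2√2) = (-0.126 + 0.05374i)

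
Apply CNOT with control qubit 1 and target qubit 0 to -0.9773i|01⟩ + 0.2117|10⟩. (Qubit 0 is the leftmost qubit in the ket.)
0.2117|10⟩ - 0.9773i|11⟩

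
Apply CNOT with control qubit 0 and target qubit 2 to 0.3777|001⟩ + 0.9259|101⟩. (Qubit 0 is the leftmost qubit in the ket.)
0.3777|001⟩ + 0.9259|100⟩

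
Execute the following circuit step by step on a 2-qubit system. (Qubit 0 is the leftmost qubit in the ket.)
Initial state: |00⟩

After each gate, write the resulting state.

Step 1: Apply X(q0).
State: |10⟩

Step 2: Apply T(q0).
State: (1/√2 + (1/√2)i)|10⟩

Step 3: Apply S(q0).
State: (-1/√2 + (1/√2)i)|10⟩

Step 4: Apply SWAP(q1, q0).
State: (-1/√2 + (1/√2)i)|01⟩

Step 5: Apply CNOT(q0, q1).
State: (-1/√2 + (1/√2)i)|01⟩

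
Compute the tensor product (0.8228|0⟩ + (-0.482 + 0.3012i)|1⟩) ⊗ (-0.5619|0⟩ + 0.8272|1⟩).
-0.4623|00⟩ + 0.6806|01⟩ + (0.2708 - 0.1692i)|10⟩ + (-0.3987 + 0.2492i)|11⟩

amp(|b₁b₂…⟩) = product of the factor amplitudes for bits b₁, b₂, …; only kets whose every factor amplitude is nonzero survive.
|00⟩: (0.8228)(-0.5619) = -0.4623
|01⟩: (0.8228)(0.8272) = 0.6806
|10⟩: (-0.482 + 0.3012i)(-0.5619) = (0.2708 - 0.1692i)
|11⟩: (-0.482 + 0.3012i)(0.8272) = (-0.3987 + 0.2492i)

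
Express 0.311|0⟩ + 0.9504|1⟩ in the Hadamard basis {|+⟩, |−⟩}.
0.8919|+⟩ - 0.4521|−⟩

With |ψ⟩ = α|0⟩ + β|1⟩, the Hadamard-basis coefficients are ⟨+|ψ⟩ = (α + β)/√2 and ⟨−|ψ⟩ = (α − β)/√2.
Here α = 0.311, β = 0.9504: (α + β)/√2 = 0.8919, (α − β)/√2 = -0.4521.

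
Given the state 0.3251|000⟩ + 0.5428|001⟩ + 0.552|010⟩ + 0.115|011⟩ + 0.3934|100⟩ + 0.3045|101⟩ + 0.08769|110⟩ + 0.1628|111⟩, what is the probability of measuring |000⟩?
0.1057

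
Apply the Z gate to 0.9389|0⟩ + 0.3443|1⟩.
0.9389|0⟩ - 0.3443|1⟩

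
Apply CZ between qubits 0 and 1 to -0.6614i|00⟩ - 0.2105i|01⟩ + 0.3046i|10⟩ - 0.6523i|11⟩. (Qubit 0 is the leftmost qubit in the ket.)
-0.6614i|00⟩ - 0.2105i|01⟩ + 0.3046i|10⟩ + 0.6523i|11⟩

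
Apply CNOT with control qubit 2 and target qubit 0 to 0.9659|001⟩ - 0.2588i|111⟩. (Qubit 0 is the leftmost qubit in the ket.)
-0.2588i|011⟩ + 0.9659|101⟩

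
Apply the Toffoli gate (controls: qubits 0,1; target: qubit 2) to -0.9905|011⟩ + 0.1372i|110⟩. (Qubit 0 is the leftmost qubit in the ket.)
-0.9905|011⟩ + 0.1372i|111⟩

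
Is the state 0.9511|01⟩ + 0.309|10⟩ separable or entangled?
Entangled

Writing the state as a|00⟩ + b|01⟩ + c|10⟩ + d|11⟩, it is a product state iff ad − bc = 0.
Here (a, b, c, d) = (0, 0.9511, 0.309, 0): ad − bc = (0)(0) − (0.9511)(0.309) = -0.2939 ≠ 0, so the state is entangled.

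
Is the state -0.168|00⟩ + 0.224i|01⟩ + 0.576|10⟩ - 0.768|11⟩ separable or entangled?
Entangled

Writing the state as a|00⟩ + b|01⟩ + c|10⟩ + d|11⟩, it is a product state iff ad − bc = 0.
Here (a, b, c, d) = (-0.168, 0.224i, 0.576, -0.768): ad − bc = (-0.168)(-0.768) − (0.224i)(0.576) = (0.129 - 0.129i) ≠ 0, so the state is entangled.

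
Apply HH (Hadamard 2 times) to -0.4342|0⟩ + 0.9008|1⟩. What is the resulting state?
-0.4342|0⟩ + 0.9008|1⟩

H² = I, so an even number of Hadamards cancels: H^2 = I and the state is unchanged.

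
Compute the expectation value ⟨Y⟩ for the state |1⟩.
0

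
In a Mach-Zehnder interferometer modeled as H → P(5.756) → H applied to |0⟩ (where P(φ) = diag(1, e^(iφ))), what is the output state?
(0.9321 - 0.2516i)|0⟩ + (0.06789 + 0.2516i)|1⟩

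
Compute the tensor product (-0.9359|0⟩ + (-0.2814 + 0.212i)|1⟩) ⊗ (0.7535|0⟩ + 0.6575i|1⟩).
-0.7052|00⟩ - 0.6154i|01⟩ + (-0.212 + 0.1597i)|10⟩ + (-0.1394 - 0.185i)|11⟩

amp(|b₁b₂…⟩) = product of the factor amplitudes for bits b₁, b₂, …; only kets whose every factor amplitude is nonzero survive.
|00⟩: (-0.9359)(0.7535) = -0.7052
|01⟩: (-0.9359)(0.6575i) = -0.6154i
|10⟩: (-0.2814 + 0.212i)(0.7535) = (-0.212 + 0.1597i)
|11⟩: (-0.2814 + 0.212i)(0.6575i) = (-0.1394 - 0.185i)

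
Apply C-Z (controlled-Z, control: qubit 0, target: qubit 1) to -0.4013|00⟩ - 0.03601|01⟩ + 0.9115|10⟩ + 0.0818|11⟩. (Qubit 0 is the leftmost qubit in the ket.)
-0.4013|00⟩ - 0.03601|01⟩ + 0.9115|10⟩ - 0.0818|11⟩

C-Z leaves the control-|0⟩ kets |00⟩, |01⟩ unchanged and applies Z to qubit 1 on the control-|1⟩ pair (|10⟩, |11⟩).
Z = [[1, 0], [0, -1]].
With a = amp(|10⟩) = 0.9115 and b = amp(|11⟩) = 0.0818:
new amp(|10⟩) = (1)·a = 0.9115
new amp(|11⟩) = (-1)·b = -0.0818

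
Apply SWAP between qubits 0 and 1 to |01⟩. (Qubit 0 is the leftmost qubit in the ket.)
|10⟩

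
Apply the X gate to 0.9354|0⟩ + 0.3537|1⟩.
0.3537|0⟩ + 0.9354|1⟩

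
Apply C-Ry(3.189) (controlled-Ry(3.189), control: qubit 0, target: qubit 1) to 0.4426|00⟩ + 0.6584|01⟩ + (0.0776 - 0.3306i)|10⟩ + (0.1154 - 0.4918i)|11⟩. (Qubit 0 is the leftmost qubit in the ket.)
0.4426|00⟩ + 0.6584|01⟩ + (-0.1172 + 0.4995i)|10⟩ + (0.07484 - 0.3189i)|11⟩

C-Ry(3.189) leaves the control-|0⟩ kets |00⟩, |01⟩ unchanged and applies Ry(3.189) to qubit 1 on the control-|1⟩ pair (|10⟩, |11⟩).
Ry(3.189) = [[cos(θ/2), −sin(θ/2)], [sin(θ/2), cos(θ/2)]]; θ = 3.189, cos(θ/2) ≈ -0.0237015, sin(θ/2) ≈ 0.999719.
With a = amp(|10⟩) = (0.0776 - 0.3306i) and b = amp(|11⟩) = (0.1154 - 0.4918i):
new amp(|10⟩) = (-0.0237015)·a + (-0.999719)·b = (-0.1172 + 0.4995i)
new amp(|11⟩) = (0.999719)·a + (-0.0237015)·b = (0.07484 - 0.3189i)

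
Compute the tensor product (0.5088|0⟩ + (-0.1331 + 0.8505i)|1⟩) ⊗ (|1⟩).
0.5088|01⟩ + (-0.1331 + 0.8505i)|11⟩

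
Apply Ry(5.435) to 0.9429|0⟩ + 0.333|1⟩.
-0.9964|0⟩ + 0.0845|1⟩

Ry(5.435) = [[cos(θ/2), −sin(θ/2)], [sin(θ/2), cos(θ/2)]]; θ = 5.435, cos(θ/2) ≈ -0.911412, sin(θ/2) ≈ 0.411494.
With a = amp(|0⟩) = 0.9429 and b = amp(|1⟩) = 0.333:
new amp(|0⟩) = (-0.911412)·a + (-0.411494)·b = -0.9964
new amp(|1⟩) = (0.411494)·a + (-0.911412)·b = 0.0845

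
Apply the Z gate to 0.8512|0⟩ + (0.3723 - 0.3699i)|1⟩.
0.8512|0⟩ + (-0.3723 + 0.3699i)|1⟩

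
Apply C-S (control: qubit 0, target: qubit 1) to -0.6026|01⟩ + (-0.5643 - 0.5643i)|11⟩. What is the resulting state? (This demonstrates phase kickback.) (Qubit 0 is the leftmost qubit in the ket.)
-0.6026|01⟩ + (0.5643 - 0.5643i)|11⟩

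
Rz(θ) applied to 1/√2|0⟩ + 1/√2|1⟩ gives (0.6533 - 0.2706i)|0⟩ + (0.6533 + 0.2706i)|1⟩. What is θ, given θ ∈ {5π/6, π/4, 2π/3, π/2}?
π/4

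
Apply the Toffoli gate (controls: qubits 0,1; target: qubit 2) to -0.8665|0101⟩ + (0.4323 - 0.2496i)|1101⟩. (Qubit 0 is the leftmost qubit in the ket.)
-0.8665|0101⟩ + (0.4323 - 0.2496i)|1111⟩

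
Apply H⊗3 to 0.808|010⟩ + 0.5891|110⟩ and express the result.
0.4939|000⟩ + 0.4939|001⟩ - 0.4939|010⟩ - 0.4939|011⟩ + 0.07739|100⟩ + 0.07739|101⟩ - 0.07739|110⟩ - 0.07739|111⟩

H⊗3 gives amp(|y⟩) = (1/2√2) Σ_x (−1)^(x·y) amp(|x⟩), where x·y is the number of positions in which both x and y have a 1.
|000⟩: (0.808 + 0.5891)/(2√2) = 0.4939
|001⟩: (0.808 + 0.5891)/(2√2) = 0.4939
|010⟩: (-0.808 - 0.5891)/(2√2) = -0.4939
|011⟩: (-0.808 - 0.5891)/(2√2) = -0.4939
|100⟩: (0.808 - 0.5891)/(2√2) = 0.07739
|101⟩: (0.808 - 0.5891)/(2√2) = 0.07739
|110⟩: (-0.808 + 0.5891)/(2√2) = -0.07739
|111⟩: (-0.808 + 0.5891)/(2√2) = -0.07739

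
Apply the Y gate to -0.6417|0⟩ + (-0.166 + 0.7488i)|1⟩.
(0.7488 + 0.166i)|0⟩ - 0.6417i|1⟩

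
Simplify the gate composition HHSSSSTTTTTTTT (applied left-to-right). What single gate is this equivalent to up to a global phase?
I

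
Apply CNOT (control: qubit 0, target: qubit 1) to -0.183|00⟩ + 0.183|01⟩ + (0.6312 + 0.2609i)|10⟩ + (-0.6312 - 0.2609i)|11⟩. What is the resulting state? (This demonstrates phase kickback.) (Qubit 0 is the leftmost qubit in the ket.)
-0.183|00⟩ + 0.183|01⟩ + (-0.6312 - 0.2609i)|10⟩ + (0.6312 + 0.2609i)|11⟩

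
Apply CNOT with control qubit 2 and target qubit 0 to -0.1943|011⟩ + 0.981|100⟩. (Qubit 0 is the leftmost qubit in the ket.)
0.981|100⟩ - 0.1943|111⟩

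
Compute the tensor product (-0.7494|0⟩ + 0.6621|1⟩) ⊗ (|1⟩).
-0.7494|01⟩ + 0.6621|11⟩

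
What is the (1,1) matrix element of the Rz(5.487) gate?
(-0.9218 + 0.3877i)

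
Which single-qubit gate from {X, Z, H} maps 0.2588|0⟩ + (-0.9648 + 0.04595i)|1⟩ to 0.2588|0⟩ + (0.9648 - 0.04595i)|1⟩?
Z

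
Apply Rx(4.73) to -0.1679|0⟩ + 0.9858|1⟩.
(0.1198 - 0.6909i)|0⟩ + (-0.7032 + 0.1177i)|1⟩

Rx(4.73) = [[cos(θ/2), −i·sin(θ/2)], [−i·sin(θ/2), cos(θ/2)]]; θ = 4.73, cos(θ/2) ≈ -0.713306, sin(θ/2) ≈ 0.700853.
With a = amp(|0⟩) = -0.1679 and b = amp(|1⟩) = 0.9858:
new amp(|0⟩) = (-0.713306)·a + (-0.700853i)·b = (0.1198 - 0.6909i)
new amp(|1⟩) = (-0.700853i)·a + (-0.713306)·b = (-0.7032 + 0.1177i)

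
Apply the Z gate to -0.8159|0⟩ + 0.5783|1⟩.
-0.8159|0⟩ - 0.5783|1⟩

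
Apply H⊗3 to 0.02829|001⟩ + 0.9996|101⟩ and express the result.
0.3634|000⟩ - 0.3634|001⟩ + 0.3634|010⟩ - 0.3634|011⟩ - 0.3434|100⟩ + 0.3434|101⟩ - 0.3434|110⟩ + 0.3434|111⟩

H⊗3 gives amp(|y⟩) = (1/2√2) Σ_x (−1)^(x·y) amp(|x⟩), where x·y is the number of positions in which both x and y have a 1.
|000⟩: (0.02829 + 0.9996)/(2√2) = 0.3634
|001⟩: (-0.02829 - 0.9996)/(2√2) = -0.3634
|010⟩: (0.02829 + 0.9996)/(2√2) = 0.3634
|011⟩: (-0.02829 - 0.9996)/(2√2) = -0.3634
|100⟩: (0.02829 - 0.9996)/(2√2) = -0.3434
|101⟩: (-0.02829 + 0.9996)/(2√2) = 0.3434
|110⟩: (0.02829 - 0.9996)/(2√2) = -0.3434
|111⟩: (-0.02829 + 0.9996)/(2√2) = 0.3434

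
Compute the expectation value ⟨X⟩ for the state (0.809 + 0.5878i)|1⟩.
0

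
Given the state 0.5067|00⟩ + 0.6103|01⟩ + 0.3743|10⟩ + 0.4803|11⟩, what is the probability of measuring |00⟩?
0.2567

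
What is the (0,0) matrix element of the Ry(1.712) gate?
0.6555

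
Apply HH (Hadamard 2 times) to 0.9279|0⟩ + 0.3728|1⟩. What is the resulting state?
0.9279|0⟩ + 0.3728|1⟩

H² = I, so an even number of Hadamards cancels: H^2 = I and the state is unchanged.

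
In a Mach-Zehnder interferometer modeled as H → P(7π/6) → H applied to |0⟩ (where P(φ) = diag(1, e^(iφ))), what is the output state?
(0.06699 - 0.25i)|0⟩ + (0.933 + 0.25i)|1⟩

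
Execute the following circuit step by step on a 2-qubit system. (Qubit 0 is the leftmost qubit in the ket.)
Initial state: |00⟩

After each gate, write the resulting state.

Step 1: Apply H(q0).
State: 1/√2|00⟩ + 1/√2|10⟩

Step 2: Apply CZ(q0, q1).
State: 1/√2|00⟩ + 1/√2|10⟩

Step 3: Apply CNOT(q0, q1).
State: 1/√2|00⟩ + 1/√2|11⟩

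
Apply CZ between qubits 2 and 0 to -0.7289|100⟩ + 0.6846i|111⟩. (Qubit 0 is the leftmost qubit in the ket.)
-0.7289|100⟩ - 0.6846i|111⟩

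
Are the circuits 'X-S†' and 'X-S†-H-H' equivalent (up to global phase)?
Yes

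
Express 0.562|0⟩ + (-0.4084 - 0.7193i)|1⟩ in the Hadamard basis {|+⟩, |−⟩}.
(0.1086 - 0.5086i)|+⟩ + (0.6862 + 0.5086i)|−⟩

With |ψ⟩ = α|0⟩ + β|1⟩, the Hadamard-basis coefficients are ⟨+|ψ⟩ = (α + β)/√2 and ⟨−|ψ⟩ = (α − β)/√2.
Here α = 0.562, β = (-0.4084 - 0.7193i): (α + β)/√2 = (0.1086 - 0.5086i), (α − β)/√2 = (0.6862 + 0.5086i).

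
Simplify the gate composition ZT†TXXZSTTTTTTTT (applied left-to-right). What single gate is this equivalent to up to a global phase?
S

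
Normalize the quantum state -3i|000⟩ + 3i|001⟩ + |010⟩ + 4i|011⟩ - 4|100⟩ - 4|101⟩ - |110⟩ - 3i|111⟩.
-0.3419i|000⟩ + 0.3419i|001⟩ + 0.114|010⟩ + 0.4558i|011⟩ - 0.4558|100⟩ - 0.4558|101⟩ - 0.114|110⟩ - 0.3419i|111⟩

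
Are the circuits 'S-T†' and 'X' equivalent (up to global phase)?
No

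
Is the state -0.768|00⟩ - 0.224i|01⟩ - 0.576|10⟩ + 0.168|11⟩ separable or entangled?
Entangled

Writing the state as a|00⟩ + b|01⟩ + c|10⟩ + d|11⟩, it is a product state iff ad − bc = 0.
Here (a, b, c, d) = (-0.768, -0.224i, -0.576, 0.168): ad − bc = (-0.768)(0.168) − (-0.224i)(-0.576) = (-0.129 - 0.129i) ≠ 0, so the state is entangled.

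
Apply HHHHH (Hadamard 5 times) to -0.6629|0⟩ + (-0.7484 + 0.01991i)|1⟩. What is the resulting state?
(-0.9979 + 0.01408i)|0⟩ + (0.06046 - 0.01408i)|1⟩

H² = I, so H^5 = H: a single Hadamard. With (a, b) = (-0.6629, (-0.7484 + 0.01991i)), H gives ((a + b)/√2, (a − b)/√2) = ((-0.9979 + 0.01408i), (0.06046 - 0.01408i)).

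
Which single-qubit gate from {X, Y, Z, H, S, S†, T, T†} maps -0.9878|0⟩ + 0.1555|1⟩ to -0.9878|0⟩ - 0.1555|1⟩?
Z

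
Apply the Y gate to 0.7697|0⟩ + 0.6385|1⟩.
-0.6385i|0⟩ + 0.7697i|1⟩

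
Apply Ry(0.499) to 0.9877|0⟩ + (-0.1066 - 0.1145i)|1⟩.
(0.9834 + 0.02827i)|0⟩ + (0.1406 - 0.111i)|1⟩

Ry(0.499) = [[cos(θ/2), −sin(θ/2)], [sin(θ/2), cos(θ/2)]]; θ = 0.499, cos(θ/2) ≈ 0.969036, sin(θ/2) ≈ 0.246919.
With a = amp(|0⟩) = 0.9877 and b = amp(|1⟩) = (-0.1066 - 0.1145i):
new amp(|0⟩) = (0.969036)·a + (-0.246919)·b = (0.9834 + 0.02827i)
new amp(|1⟩) = (0.246919)·a + (0.969036)·b = (0.1406 - 0.111i)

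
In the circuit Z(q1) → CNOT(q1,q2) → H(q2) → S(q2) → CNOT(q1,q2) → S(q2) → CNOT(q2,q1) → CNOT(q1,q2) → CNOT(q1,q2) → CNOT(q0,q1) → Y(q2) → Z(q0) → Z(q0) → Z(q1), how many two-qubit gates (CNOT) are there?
6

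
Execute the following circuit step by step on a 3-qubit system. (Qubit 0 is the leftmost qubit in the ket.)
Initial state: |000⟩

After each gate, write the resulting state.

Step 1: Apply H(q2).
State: 1/√2|000⟩ + 1/√2|001⟩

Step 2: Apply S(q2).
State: 1/√2|000⟩ + (1/√2)i|001⟩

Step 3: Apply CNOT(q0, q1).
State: 1/√2|000⟩ + (1/√2)i|001⟩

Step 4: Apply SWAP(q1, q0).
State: 1/√2|000⟩ + (1/√2)i|001⟩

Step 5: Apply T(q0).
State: 1/√2|000⟩ + (1/√2)i|001⟩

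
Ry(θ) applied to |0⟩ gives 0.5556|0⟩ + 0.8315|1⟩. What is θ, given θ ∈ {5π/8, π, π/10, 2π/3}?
5π/8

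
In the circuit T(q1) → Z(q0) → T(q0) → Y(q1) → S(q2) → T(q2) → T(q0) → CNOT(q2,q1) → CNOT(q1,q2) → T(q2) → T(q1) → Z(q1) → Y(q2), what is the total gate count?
13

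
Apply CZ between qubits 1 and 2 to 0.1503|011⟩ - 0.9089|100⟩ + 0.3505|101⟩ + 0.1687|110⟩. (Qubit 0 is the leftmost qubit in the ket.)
-0.1503|011⟩ - 0.9089|100⟩ + 0.3505|101⟩ + 0.1687|110⟩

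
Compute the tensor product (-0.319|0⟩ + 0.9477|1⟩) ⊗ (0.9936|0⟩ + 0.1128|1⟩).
-0.317|00⟩ - 0.03598|01⟩ + 0.9416|10⟩ + 0.1069|11⟩

amp(|b₁b₂…⟩) = product of the factor amplitudes for bits b₁, b₂, …; only kets whose every factor amplitude is nonzero survive.
|00⟩: (-0.319)(0.9936) = -0.317
|01⟩: (-0.319)(0.1128) = -0.03598
|10⟩: (0.9477)(0.9936) = 0.9416
|11⟩: (0.9477)(0.1128) = 0.1069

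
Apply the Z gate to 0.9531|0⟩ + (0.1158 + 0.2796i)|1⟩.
0.9531|0⟩ + (-0.1158 - 0.2796i)|1⟩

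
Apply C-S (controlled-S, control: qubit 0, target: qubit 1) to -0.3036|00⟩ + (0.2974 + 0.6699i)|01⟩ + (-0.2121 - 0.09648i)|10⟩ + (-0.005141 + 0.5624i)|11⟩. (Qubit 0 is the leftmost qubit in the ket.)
-0.3036|00⟩ + (0.2974 + 0.6699i)|01⟩ + (-0.2121 - 0.09648i)|10⟩ + (-0.5624 - 0.005141i)|11⟩

C-S leaves the control-|0⟩ kets |00⟩, |01⟩ unchanged and applies S to qubit 1 on the control-|1⟩ pair (|10⟩, |11⟩).
S = [[1, 0], [0, i]].
With a = amp(|10⟩) = (-0.2121 - 0.09648i) and b = amp(|11⟩) = (-0.005141 + 0.5624i):
new amp(|10⟩) = (1)·a = (-0.2121 - 0.09648i)
new amp(|11⟩) = (i)·b = (-0.5624 - 0.005141i)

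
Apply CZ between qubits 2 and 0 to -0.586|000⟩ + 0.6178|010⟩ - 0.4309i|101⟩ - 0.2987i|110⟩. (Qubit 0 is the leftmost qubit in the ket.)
-0.586|000⟩ + 0.6178|010⟩ + 0.4309i|101⟩ - 0.2987i|110⟩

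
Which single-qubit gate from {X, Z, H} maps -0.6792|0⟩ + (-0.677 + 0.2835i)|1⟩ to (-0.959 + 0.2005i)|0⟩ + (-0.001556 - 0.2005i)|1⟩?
H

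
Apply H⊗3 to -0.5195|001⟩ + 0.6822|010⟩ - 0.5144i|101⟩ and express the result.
(0.05752 - 0.1819i)|000⟩ + (0.4249 + 0.1819i)|001⟩ + (-0.4249 - 0.1819i)|010⟩ + (-0.05752 + 0.1819i)|011⟩ + (0.05752 + 0.1819i)|100⟩ + (0.4249 - 0.1819i)|101⟩ + (-0.4249 + 0.1819i)|110⟩ + (-0.05752 - 0.1819i)|111⟩

H⊗3 gives amp(|y⟩) = (1/2√2) Σ_x (−1)^(x·y) amp(|x⟩), where x·y is the number of positions in which both x and y have a 1.
|000⟩: (-0.5195 + 0.6822 - 0.5144i)/(2√2) = (0.05752 - 0.1819i)
|001⟩: (0.5195 + 0.6822 + 0.5144i)/(2√2) = (0.4249 + 0.1819i)
|010⟩: (-0.5195 - 0.6822 - 0.5144i)/(2√2) = (-0.4249 - 0.1819i)
|011⟩: (0.5195 - 0.6822 + 0.5144i)/(2√2) = (-0.05752 + 0.1819i)
|100⟩: (-0.5195 + 0.6822 + 0.5144i)/(2√2) = (0.05752 + 0.1819i)
|101⟩: (0.5195 + 0.6822 - 0.5144i)/(2√2) = (0.4249 - 0.1819i)
|110⟩: (-0.5195 - 0.6822 + 0.5144i)/(2√2) = (-0.4249 + 0.1819i)
|111⟩: (0.5195 - 0.6822 - 0.5144i)/(2√2) = (-0.05752 - 0.1819i)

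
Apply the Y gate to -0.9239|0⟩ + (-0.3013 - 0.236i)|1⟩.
(-0.236 + 0.3013i)|0⟩ - 0.9239i|1⟩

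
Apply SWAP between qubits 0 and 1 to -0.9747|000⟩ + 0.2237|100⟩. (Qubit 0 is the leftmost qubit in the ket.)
-0.9747|000⟩ + 0.2237|010⟩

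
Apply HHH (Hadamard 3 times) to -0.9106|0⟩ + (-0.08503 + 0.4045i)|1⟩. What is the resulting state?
(-0.704 + 0.286i)|0⟩ + (-0.5838 - 0.286i)|1⟩

H² = I, so H^3 = H: a single Hadamard. With (a, b) = (-0.9106, (-0.08503 + 0.4045i)), H gives ((a + b)/√2, (a − b)/√2) = ((-0.704 + 0.286i), (-0.5838 - 0.286i)).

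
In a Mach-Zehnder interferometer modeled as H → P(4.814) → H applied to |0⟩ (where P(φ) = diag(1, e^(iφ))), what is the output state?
(0.5507 - 0.4974i)|0⟩ + (0.4493 + 0.4974i)|1⟩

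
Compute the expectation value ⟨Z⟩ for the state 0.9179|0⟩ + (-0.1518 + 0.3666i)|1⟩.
0.6851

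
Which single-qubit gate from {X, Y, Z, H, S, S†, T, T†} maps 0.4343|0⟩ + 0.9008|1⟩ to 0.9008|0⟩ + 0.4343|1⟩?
X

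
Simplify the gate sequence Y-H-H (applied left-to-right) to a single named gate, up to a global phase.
Y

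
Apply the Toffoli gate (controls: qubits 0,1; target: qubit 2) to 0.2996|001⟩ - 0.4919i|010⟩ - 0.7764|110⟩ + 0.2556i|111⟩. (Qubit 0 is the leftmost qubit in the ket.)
0.2996|001⟩ - 0.4919i|010⟩ + 0.2556i|110⟩ - 0.7764|111⟩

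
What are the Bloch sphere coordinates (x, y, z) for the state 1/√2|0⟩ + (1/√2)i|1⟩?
(0, 1, 0)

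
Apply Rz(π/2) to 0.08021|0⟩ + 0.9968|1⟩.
(0.05672 - 0.05672i)|0⟩ + (0.7048 + 0.7048i)|1⟩

Rz(π/2) = [[e^(−iθ/2), 0], [0, e^(iθ/2)]] with e^(±iθ/2) = cos(θ/2) ± i·sin(θ/2); θ = π/2, cos(θ/2) ≈ 0.707107, sin(θ/2) ≈ 0.707107.
With a = amp(|0⟩) = 0.08021 and b = amp(|1⟩) = 0.9968:
new amp(|0⟩) = (0.707107 - 0.707107i)·a = (0.05672 - 0.05672i)
new amp(|1⟩) = (0.707107 + 0.707107i)·b = (0.7048 + 0.7048i)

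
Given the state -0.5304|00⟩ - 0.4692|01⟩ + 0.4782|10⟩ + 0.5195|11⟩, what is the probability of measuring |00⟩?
0.2813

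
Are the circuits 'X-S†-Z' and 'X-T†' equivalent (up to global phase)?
No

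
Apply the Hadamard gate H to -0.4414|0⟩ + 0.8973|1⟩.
0.3224|0⟩ - 0.9466|1⟩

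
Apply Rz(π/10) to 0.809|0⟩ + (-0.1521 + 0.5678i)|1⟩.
(0.799 - 0.1266i)|0⟩ + (-0.2391 + 0.537i)|1⟩

Rz(π/10) = [[e^(−iθ/2), 0], [0, e^(iθ/2)]] with e^(±iθ/2) = cos(θ/2) ± i·sin(θ/2); θ = π/10, cos(θ/2) ≈ 0.987688, sin(θ/2) ≈ 0.156434.
With a = amp(|0⟩) = 0.809 and b = amp(|1⟩) = (-0.1521 + 0.5678i):
new amp(|0⟩) = (0.987688 - 0.156434i)·a = (0.799 - 0.1266i)
new amp(|1⟩) = (0.987688 + 0.156434i)·b = (-0.2391 + 0.537i)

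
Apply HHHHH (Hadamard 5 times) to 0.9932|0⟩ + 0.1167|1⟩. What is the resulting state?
0.7848|0⟩ + 0.6198|1⟩

H² = I, so H^5 = H: a single Hadamard. With (a, b) = (0.9932, 0.1167), H gives ((a + b)/√2, (a − b)/√2) = (0.7848, 0.6198).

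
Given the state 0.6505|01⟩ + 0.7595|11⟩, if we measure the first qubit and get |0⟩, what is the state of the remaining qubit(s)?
|1⟩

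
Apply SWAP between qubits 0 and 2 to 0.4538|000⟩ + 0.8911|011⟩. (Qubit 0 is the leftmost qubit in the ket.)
0.4538|000⟩ + 0.8911|110⟩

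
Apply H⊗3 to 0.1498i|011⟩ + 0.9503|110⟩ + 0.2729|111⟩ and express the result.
(0.4325 + 0.05296i)|000⟩ + (0.2395 - 0.05296i)|001⟩ + (-0.4325 - 0.05296i)|010⟩ + (-0.2395 + 0.05296i)|011⟩ + (-0.4325 + 0.05296i)|100⟩ + (-0.2395 - 0.05296i)|101⟩ + (0.4325 - 0.05296i)|110⟩ + (0.2395 + 0.05296i)|111⟩

H⊗3 gives amp(|y⟩) = (1/2√2) Σ_x (−1)^(x·y) amp(|x⟩), where x·y is the number of positions in which both x and y have a 1.
|000⟩: (0.1498i + 0.9503 + 0.2729)/(2√2) = (0.4325 + 0.05296i)
|001⟩: (-0.1498i + 0.9503 - 0.2729)/(2√2) = (0.2395 - 0.05296i)
|010⟩: (-0.1498i - 0.9503 - 0.2729)/(2√2) = (-0.4325 - 0.05296i)
|011⟩: (0.1498i - 0.9503 + 0.2729)/(2√2) = (-0.2395 + 0.05296i)
|100⟩: (0.1498i - 0.9503 - 0.2729)/(2√2) = (-0.4325 + 0.05296i)
|101⟩: (-0.1498i - 0.9503 + 0.2729)/(2√2) = (-0.2395 - 0.05296i)
|110⟩: (-0.1498i + 0.9503 + 0.2729)/(2√2) = (0.4325 - 0.05296i)
|111⟩: (0.1498i + 0.9503 - 0.2729)/(2√2) = (0.2395 + 0.05296i)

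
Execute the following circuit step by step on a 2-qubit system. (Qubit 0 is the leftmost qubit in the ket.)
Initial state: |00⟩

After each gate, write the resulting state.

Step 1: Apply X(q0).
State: |10⟩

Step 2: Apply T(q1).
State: |10⟩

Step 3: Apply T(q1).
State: |10⟩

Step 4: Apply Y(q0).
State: -i|00⟩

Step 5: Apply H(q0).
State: -(1/√2)i|00⟩ - (1/√2)i|10⟩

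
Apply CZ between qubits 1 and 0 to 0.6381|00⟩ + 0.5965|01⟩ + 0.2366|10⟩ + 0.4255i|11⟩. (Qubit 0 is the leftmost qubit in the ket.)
0.6381|00⟩ + 0.5965|01⟩ + 0.2366|10⟩ - 0.4255i|11⟩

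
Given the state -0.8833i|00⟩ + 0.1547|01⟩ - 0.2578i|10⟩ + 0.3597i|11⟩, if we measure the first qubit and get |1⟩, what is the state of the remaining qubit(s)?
-0.5825i|0⟩ + 0.8128i|1⟩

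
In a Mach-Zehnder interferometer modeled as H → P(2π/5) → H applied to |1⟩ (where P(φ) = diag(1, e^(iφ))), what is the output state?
(0.3455 - 0.4755i)|0⟩ + (0.6545 + 0.4755i)|1⟩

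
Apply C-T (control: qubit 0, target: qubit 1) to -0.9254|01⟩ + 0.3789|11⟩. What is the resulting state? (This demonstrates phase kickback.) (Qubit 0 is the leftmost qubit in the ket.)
-0.9254|01⟩ + (0.2679 + 0.2679i)|11⟩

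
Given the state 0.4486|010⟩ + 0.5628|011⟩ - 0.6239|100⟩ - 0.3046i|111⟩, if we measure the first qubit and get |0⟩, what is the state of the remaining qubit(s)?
0.6233|10⟩ + 0.782|11⟩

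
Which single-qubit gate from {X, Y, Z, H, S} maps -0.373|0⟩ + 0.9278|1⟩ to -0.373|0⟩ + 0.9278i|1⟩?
S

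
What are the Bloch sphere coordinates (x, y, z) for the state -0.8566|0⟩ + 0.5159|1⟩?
(-0.8838, 0, 0.4676)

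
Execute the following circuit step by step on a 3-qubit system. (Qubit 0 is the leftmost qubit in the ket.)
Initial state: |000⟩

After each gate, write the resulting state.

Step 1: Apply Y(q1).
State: i|010⟩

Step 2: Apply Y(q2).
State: -|011⟩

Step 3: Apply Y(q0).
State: -i|111⟩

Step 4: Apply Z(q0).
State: i|111⟩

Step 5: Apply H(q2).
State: (1/√2)i|110⟩ - (1/√2)i|111⟩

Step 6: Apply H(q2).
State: i|111⟩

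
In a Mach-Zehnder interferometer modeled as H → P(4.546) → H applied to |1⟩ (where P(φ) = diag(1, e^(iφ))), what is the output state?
(0.5828 + 0.4931i)|0⟩ + (0.4172 - 0.4931i)|1⟩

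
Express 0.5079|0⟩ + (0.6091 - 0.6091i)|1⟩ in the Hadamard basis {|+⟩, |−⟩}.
(0.7898 - 0.4307i)|+⟩ + (-0.07156 + 0.4307i)|−⟩

With |ψ⟩ = α|0⟩ + β|1⟩, the Hadamard-basis coefficients are ⟨+|ψ⟩ = (α + β)/√2 and ⟨−|ψ⟩ = (α − β)/√2.
Here α = 0.5079, β = (0.6091 - 0.6091i): (α + β)/√2 = (0.7898 - 0.4307i), (α − β)/√2 = (-0.07156 + 0.4307i).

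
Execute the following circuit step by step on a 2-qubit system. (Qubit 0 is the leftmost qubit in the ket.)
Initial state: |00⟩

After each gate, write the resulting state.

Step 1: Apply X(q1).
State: |01⟩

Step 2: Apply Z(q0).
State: |01⟩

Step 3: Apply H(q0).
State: 1/√2|01⟩ + 1/√2|11⟩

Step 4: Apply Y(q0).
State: -(1/√2)i|01⟩ + (1/√2)i|11⟩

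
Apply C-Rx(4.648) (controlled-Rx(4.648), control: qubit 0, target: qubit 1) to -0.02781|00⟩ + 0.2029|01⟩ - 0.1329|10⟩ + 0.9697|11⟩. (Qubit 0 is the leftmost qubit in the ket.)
-0.02781|00⟩ + 0.2029|01⟩ + (0.0909 - 0.7074i)|10⟩ + (-0.6633 + 0.09695i)|11⟩

C-Rx(4.648) leaves the control-|0⟩ kets |00⟩, |01⟩ unchanged and applies Rx(4.648) to qubit 1 on the control-|1⟩ pair (|10⟩, |11⟩).
Rx(4.648) = [[cos(θ/2), −i·sin(θ/2)], [−i·sin(θ/2), cos(θ/2)]]; θ = 4.648, cos(θ/2) ≈ -0.683979, sin(θ/2) ≈ 0.729501.
With a = amp(|10⟩) = -0.1329 and b = amp(|11⟩) = 0.9697:
new amp(|10⟩) = (-0.683979)·a + (-0.729501i)·b = (0.0909 - 0.7074i)
new amp(|11⟩) = (-0.729501i)·a + (-0.683979)·b = (-0.6633 + 0.09695i)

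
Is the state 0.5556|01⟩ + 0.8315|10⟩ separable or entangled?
Entangled

Writing the state as a|00⟩ + b|01⟩ + c|10⟩ + d|11⟩, it is a product state iff ad − bc = 0.
Here (a, b, c, d) = (0, 0.5556, 0.8315, 0): ad − bc = (0)(0) − (0.5556)(0.8315) = -0.462 ≠ 0, so the state is entangled.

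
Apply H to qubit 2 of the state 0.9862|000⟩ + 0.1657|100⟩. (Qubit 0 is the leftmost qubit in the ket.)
0.6973|000⟩ + 0.6973|001⟩ + 0.1172|100⟩ + 0.1172|101⟩

H on qubit 2 mixes each pair of kets that differ only in qubit 2: amplitudes (a, b) of (|…0…⟩, |…1…⟩) become ((a + b)/√2, (a − b)/√2). Kets absent from the input have amplitude 0.
(|000⟩, |001⟩): (a, b) = (0.9862, 0) → (0.6973, 0.6973)
(|100⟩, |101⟩): (a, b) = (0.1657, 0) → (0.1172, 0.1172)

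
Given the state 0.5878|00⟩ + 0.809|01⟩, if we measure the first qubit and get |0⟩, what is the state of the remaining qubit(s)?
0.5878|0⟩ + 0.809|1⟩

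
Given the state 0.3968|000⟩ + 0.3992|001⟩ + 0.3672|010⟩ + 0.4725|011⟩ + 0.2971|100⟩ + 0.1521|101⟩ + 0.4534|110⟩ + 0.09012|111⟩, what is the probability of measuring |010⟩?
0.1348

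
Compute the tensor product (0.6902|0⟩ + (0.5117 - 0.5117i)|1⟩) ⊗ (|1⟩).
0.6902|01⟩ + (0.5117 - 0.5117i)|11⟩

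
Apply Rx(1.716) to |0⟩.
0.654|0⟩ - 0.7565i|1⟩

Rx(1.716) = [[cos(θ/2), −i·sin(θ/2)], [−i·sin(θ/2), cos(θ/2)]]; θ = 1.716, cos(θ/2) ≈ 0.653952, sin(θ/2) ≈ 0.756536.
With a = amp(|0⟩) = 1 and b = amp(|1⟩) = 0:
new amp(|0⟩) = (0.653952)·a + (-0.756536i)·b = 0.654
new amp(|1⟩) = (-0.756536i)·a + (0.653952)·b = -0.7565i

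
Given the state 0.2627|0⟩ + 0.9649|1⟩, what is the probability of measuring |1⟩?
0.931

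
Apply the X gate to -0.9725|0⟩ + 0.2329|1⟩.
0.2329|0⟩ - 0.9725|1⟩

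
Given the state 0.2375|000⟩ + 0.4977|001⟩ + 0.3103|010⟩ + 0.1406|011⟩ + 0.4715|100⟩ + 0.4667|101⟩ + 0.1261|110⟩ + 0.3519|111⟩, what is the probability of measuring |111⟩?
0.1238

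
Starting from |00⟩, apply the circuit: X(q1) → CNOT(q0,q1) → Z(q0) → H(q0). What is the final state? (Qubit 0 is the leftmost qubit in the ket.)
1/√2|01⟩ + 1/√2|11⟩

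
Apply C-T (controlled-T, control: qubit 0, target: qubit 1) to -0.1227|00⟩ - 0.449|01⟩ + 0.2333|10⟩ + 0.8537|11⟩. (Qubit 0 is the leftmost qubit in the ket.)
-0.1227|00⟩ - 0.449|01⟩ + 0.2333|10⟩ + (0.6037 + 0.6037i)|11⟩

C-T leaves the control-|0⟩ kets |00⟩, |01⟩ unchanged and applies T to qubit 1 on the control-|1⟩ pair (|10⟩, |11⟩).
T = [[1, 0], [0, (1/√2 + (1/√2)i)]].
With a = amp(|10⟩) = 0.2333 and b = amp(|11⟩) = 0.8537:
new amp(|10⟩) = (1)·a = 0.2333
new amp(|11⟩) = (1/√2 + (1/√2)i)·b = (0.6037 + 0.6037i)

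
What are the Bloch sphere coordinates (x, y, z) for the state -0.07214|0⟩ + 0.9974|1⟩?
(-0.1439, 0, -0.9896)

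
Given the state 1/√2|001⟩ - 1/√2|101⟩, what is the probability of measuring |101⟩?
1/2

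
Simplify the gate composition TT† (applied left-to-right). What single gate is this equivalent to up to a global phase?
I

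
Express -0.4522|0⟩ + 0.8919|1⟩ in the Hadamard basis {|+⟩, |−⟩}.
0.3109|+⟩ - 0.9504|−⟩

With |ψ⟩ = α|0⟩ + β|1⟩, the Hadamard-basis coefficients are ⟨+|ψ⟩ = (α + β)/√2 and ⟨−|ψ⟩ = (α − β)/√2.
Here α = -0.4522, β = 0.8919: (α + β)/√2 = 0.3109, (α − β)/√2 = -0.9504.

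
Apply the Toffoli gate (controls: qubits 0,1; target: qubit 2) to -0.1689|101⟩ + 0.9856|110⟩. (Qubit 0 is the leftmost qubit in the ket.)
-0.1689|101⟩ + 0.9856|111⟩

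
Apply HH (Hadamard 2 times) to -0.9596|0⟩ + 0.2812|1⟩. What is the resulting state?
-0.9596|0⟩ + 0.2812|1⟩

H² = I, so an even number of Hadamards cancels: H^2 = I and the state is unchanged.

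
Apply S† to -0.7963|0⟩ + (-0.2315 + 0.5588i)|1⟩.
-0.7963|0⟩ + (0.5588 + 0.2315i)|1⟩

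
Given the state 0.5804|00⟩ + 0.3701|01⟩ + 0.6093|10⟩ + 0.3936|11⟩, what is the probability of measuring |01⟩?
0.137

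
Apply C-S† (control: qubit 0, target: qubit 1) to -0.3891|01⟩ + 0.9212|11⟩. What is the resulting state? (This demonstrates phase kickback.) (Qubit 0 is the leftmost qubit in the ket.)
-0.3891|01⟩ - 0.9212i|11⟩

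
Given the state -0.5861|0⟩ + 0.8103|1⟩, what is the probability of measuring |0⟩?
0.3435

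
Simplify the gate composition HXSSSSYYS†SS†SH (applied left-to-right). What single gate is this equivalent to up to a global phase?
Z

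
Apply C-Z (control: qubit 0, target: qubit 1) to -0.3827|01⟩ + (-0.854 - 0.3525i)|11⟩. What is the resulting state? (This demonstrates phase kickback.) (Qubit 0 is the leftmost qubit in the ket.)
-0.3827|01⟩ + (0.854 + 0.3525i)|11⟩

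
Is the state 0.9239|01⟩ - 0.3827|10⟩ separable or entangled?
Entangled

Writing the state as a|00⟩ + b|01⟩ + c|10⟩ + d|11⟩, it is a product state iff ad − bc = 0.
Here (a, b, c, d) = (0, 0.9239, -0.3827, 0): ad − bc = (0)(0) − (0.9239)(-0.3827) = 0.3536 ≠ 0, so the state is entangled.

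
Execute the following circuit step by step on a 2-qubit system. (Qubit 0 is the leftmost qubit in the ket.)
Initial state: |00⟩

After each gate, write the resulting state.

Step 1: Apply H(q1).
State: 1/√2|00⟩ + 1/√2|01⟩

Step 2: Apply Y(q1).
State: -(1/√2)i|00⟩ + (1/√2)i|01⟩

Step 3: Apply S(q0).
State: -(1/√2)i|00⟩ + (1/√2)i|01⟩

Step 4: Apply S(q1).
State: -(1/√2)i|00⟩ - 1/√2|01⟩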